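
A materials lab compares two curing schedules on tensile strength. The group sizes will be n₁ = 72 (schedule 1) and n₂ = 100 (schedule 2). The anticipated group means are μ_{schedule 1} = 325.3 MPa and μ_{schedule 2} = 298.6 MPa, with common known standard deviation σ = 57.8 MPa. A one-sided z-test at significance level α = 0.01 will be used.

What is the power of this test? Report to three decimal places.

Power ≈ 0.746

Standardized effect: d = |μ_{schedule 1} − μ_{schedule 2}| / σ = |325.3 − 298.6| / 57.8 = 0.4619
Noncentrality parameter: δ = d / √(1/n₁ + 1/n₂) = 0.4619 / √(1/72 + 1/100) = 2.9887
Critical value for a one-sided test at α = 0.01: z_α = 2.326.
Power = Φ(δ − 2.326) = Φ(0.662) = 0.7461.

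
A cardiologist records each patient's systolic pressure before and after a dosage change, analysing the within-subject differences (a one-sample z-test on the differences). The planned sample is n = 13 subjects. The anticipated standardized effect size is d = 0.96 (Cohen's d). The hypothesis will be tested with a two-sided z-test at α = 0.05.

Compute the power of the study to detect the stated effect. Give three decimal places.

Power ≈ 0.933

Noncentrality parameter: δ = d·√n = 0.96 × √13 = 3.4613
Two-sided α = 0.05 → critical value z_{0.025} = 1.960.
Power = Φ(δ − 1.960) + Φ(−δ − 1.960) = Φ(1.501) + Φ(-5.421) = 0.9334 + 0.0000 = 0.9334.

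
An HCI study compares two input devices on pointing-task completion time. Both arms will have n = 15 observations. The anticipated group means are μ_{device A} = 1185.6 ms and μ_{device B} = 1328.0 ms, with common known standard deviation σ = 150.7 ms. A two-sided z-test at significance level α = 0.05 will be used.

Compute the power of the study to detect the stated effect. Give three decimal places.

Power ≈ 0.735

Standardized effect: d = |μ_{device A} − μ_{device B}| / σ = |1185.6 − 1328.0| / 150.7 = 0.9449
Noncentrality parameter: δ = d·√(n/2) = 0.9449 × √(15/2) = 2.5878
Two-sided α = 0.05 → critical value z_{0.025} = 1.960.
Power = Φ(δ − 1.960) + Φ(−δ − 1.960) = Φ(0.628) + Φ(-4.548) = 0.7349 + 0.0000 = 0.7349.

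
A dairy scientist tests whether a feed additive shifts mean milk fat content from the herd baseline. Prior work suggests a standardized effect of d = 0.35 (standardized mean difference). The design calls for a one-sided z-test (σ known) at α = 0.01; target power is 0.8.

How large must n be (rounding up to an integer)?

For power 0.8 need Φ(δ − z_{0.01}) = 0.8, so δ = z_{0.01} + z_{0.20} = 2.326 + 0.842 = 3.168.
δ = d·√n ⇒ n = (δ/d)² = (3.168 / 0.35)² = 81.93.
Round up to the next whole unit.

n = 82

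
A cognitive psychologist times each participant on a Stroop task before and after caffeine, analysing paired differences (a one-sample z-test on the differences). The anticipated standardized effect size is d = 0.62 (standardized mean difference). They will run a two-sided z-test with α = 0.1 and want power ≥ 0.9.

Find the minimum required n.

n = 23

Set Φ(δ − 1.645) = 0.9; then δ − 1.645 = Φ⁻¹(0.9) = 1.282, giving δ = 2.926.
(For δ > 0 the lower-tail rejection region contributes negligibly to power, so the one-term inversion is standard.)
δ = d·√n ⇒ n = (δ/d)² = (2.926 / 0.62)² = 22.28.
Rounding up, n = 23.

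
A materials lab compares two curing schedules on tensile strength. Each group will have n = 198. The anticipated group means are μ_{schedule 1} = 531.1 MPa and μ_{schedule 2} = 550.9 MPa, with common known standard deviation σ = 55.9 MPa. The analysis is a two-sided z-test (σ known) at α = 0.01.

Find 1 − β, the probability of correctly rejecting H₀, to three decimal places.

Power ≈ 0.829

Standardized effect: d = |μ_{schedule 1} − μ_{schedule 2}| / σ = |531.1 − 550.9| / 55.9 = 0.3542
Noncentrality parameter: δ = d·√(n/2) = 0.3542 × √(198/2) = 3.5243
Critical value for a two-sided test at α = 0.01: z_{α/2} = 2.576.
Power = Φ(δ − 2.576) + Φ(−δ − 2.576) = Φ(0.948) + Φ(-6.100) = 0.8286 + 0.0000 = 0.8286.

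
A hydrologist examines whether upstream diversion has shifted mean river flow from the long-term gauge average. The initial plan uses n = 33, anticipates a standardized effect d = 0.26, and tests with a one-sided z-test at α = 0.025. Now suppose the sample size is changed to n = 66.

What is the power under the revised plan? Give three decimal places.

Power ≈ 0.561

With n = 66: δ = d·√n = 0.26 × √66 = 2.1122. Critical value z_{0.025} = 1.960.
Revised power = Φ(δ − 1.960) = Φ(0.152) = 0.5605.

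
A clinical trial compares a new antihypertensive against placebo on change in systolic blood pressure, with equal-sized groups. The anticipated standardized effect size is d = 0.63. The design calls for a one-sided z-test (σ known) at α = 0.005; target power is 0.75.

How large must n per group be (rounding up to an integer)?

n = 54 per group

For power 0.75 need Φ(δ − z_{0.005}) = 0.75, so δ = z_{0.005} + z_{0.25} = 2.576 + 0.674 = 3.250.
δ = d·√(n/2) ⇒ n = 2(δ/d)² = 2 × (3.250 / 0.63)² = 53.24.
Rounding up, n = 54 per group.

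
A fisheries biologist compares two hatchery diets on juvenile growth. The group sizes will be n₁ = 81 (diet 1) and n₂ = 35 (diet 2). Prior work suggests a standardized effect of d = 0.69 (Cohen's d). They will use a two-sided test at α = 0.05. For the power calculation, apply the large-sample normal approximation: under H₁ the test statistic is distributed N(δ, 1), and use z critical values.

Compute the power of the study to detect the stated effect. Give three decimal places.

Noncentrality parameter: δ = d / √(1/n₁ + 1/n₂) = 0.69 / √(1/81 + 1/35) = 3.4111
Two-sided α = 0.05 → critical value z_{0.025} = 1.960.
Power = Φ(δ − 1.960) + Φ(−δ − 1.960) = Φ(1.451) + Φ(-5.371) = 0.9266 + 0.0000 = 0.9266.

Power ≈ 0.927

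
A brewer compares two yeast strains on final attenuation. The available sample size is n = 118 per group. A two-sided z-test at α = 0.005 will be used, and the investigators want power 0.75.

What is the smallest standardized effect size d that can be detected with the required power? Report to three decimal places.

d ≈ 0.453

Required noncentrality: δ = z_{0.0025} + z_{0.25} = 2.807 + 0.674 = 3.482.
(The second rejection-region term Φ(−δ − z_{α/2}) is negligible and dropped.)
δ = d·√(n/2) ⇒ d = δ/√(n/2) = 3.482/√(118/2) = 0.4533.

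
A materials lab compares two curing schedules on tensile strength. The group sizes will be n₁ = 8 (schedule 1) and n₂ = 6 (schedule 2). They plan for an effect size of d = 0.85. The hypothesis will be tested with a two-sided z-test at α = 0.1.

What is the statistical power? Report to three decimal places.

Noncentrality parameter: λ = d / √(1/n₁ + 1/n₂) = 0.85 / √(1/8 + 1/6) = 1.5739
Critical value for a two-sided test at α = 0.1: z_{α/2} = 1.645.
Power = Φ(λ − 1.645) + Φ(−λ − 1.645) = Φ(-0.071) + Φ(-3.219) = 0.4717 + 0.0006 = 0.4724.

Power ≈ 0.472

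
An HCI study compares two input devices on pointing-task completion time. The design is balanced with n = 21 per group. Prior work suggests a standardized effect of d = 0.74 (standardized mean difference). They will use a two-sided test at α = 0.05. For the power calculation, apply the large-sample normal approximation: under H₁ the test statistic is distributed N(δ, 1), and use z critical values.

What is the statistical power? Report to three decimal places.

Power ≈ 0.669

Noncentrality parameter: δ = d·√(n/2) = 0.74 × √(21/2) = 2.3979
Critical value for a two-sided test at α = 0.05: z_{α/2} = 1.960.
Power = Φ(δ − 1.960) + Φ(−δ − 1.960) = Φ(0.438) + Φ(-4.358) = 0.6693 + 0.0000 = 0.6693.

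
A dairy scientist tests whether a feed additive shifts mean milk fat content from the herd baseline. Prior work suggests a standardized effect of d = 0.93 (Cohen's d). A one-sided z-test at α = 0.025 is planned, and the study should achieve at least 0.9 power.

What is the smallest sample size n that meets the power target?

For power 0.9 need Φ(δ − z_{0.025}) = 0.9, so δ = z_{0.025} + z_{0.10} = 1.960 + 1.282 = 3.242.
δ = d·√n ⇒ n = (δ/d)² = (3.242 / 0.93)² = 12.15.
Round up to the next whole unit.

n = 13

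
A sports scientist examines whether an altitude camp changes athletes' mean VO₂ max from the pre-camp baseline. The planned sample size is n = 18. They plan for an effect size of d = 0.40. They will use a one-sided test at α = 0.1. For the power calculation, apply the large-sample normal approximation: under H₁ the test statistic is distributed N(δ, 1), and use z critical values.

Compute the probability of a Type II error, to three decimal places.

β ≈ 0.339

Noncentrality parameter: δ = d·√n = 0.40 × √18 = 1.6971
Critical value for a one-sided test at α = 0.1: z_α = 1.282.
Power = P(Z > 1.282 − δ) = Φ(0.416) = 0.6611.
Type II error: β = 1 − power = 1 − 0.6611 = 0.3389.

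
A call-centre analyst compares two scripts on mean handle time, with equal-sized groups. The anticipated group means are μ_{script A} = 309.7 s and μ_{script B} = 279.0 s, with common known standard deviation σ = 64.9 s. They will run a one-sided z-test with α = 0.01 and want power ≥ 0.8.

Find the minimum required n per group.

n = 90 per group

Standardized effect: d = |μ_{script A} − μ_{script B}| / σ = |309.7 − 279.0| / 64.9 = 0.4730
Set Φ(δ − 2.326) = 0.8; then δ − 2.326 = Φ⁻¹(0.8) = 0.842, giving δ = 3.168.
δ = d·√(n/2) ⇒ n = 2(δ/d)² = 2 × (3.168 / 0.4730)² = 89.70.
Round up to the next whole unit.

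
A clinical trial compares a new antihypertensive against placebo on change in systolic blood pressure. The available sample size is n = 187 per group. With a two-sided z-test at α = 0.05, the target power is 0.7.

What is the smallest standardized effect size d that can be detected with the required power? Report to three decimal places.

Need Φ(δ − 1.960) = 0.7, so δ = 1.960 + 0.524 = 2.484.
(Lower-tail contribution to power is negligible for δ > 0.)
δ = d·√(n/2) ⇒ d = δ/√(n/2) = 2.484/√(187/2) = 0.2569.

d ≈ 0.257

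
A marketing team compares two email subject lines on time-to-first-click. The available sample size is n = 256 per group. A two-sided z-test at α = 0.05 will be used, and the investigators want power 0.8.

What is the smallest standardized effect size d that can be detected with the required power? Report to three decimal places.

Need Φ(δ − 1.960) = 0.8, so δ = 1.960 + 0.842 = 2.802.
(The second rejection-region term Φ(−δ − z_{α/2}) is negligible and dropped.)
δ = d·√(n/2) ⇒ d = δ/√(n/2) = 2.802/√(256/2) = 0.2476.

d ≈ 0.248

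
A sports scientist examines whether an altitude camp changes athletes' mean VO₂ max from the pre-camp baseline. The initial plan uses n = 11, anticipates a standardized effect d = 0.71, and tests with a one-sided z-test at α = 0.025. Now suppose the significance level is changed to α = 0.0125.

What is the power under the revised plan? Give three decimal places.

δ = d·√n = 0.71 × √11 = 2.3548 (unchanged). New critical value: z_{0.0125} = 2.241.
Revised power = Φ(δ − 2.241) = Φ(0.113) = 0.5451.

Power ≈ 0.545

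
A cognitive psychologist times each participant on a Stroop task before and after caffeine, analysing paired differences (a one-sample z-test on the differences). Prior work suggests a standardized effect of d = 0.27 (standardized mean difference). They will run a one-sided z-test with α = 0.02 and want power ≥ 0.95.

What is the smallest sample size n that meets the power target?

n = 188

Set Φ(δ − 2.054) = 0.95; then δ − 2.054 = Φ⁻¹(0.95) = 1.645, giving δ = 3.699.
δ = d·√n ⇒ n = (δ/d)² = (3.699 / 0.27)² = 187.65.
Round up to the next whole unit.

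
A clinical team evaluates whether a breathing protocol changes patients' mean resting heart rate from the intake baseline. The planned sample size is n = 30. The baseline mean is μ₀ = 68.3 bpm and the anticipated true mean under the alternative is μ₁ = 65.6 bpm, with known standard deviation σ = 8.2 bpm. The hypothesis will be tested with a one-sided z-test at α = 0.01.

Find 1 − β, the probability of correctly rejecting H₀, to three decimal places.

Power ≈ 0.301

Standardized effect: d = |μ₁ − μ₀| / σ = |65.6 − 68.3| / 8.2 = 0.3293
Noncentrality parameter: δ = d·√n = 0.3293 × √30 = 1.8035
Critical value for a one-sided test at α = 0.01: z_α = 2.326.
Power = P(Z > 2.326 − δ) = Φ(-0.523) = 0.3005.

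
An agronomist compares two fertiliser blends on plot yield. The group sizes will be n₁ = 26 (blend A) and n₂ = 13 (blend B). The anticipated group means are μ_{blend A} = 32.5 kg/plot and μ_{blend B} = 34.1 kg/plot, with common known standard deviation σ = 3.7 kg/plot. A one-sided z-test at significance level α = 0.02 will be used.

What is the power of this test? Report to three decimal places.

Power ≈ 0.217

Standardized effect: d = |μ_{blend A} − μ_{blend B}| / σ = |32.5 − 34.1| / 3.7 = 0.4324
Noncentrality parameter: δ = d / √(1/n₁ + 1/n₂) = 0.4324 / √(1/26 + 1/13) = 1.2730
Critical value for a one-sided test at α = 0.02: z_α = 2.054.
Power = P(Z > 2.054 − δ) = Φ(-0.781) = 0.2175.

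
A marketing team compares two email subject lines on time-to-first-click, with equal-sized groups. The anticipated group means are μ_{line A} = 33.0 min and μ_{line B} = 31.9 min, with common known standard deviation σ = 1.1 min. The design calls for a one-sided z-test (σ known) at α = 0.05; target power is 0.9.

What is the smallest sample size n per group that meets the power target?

Standardized effect: d = |μ_{line A} − μ_{line B}| / σ = |33.0 − 31.9| / 1.1 = 1.0000
For power 0.9 need Φ(δ − z_{0.05}) = 0.9, so δ = z_{0.05} + z_{0.10} = 1.645 + 1.282 = 2.926.
δ = d·√(n/2) ⇒ n = 2(δ/d)² = 2 × (2.926 / 1.0000)² = 17.13.
Rounding up, n = 18 per group.

n = 18 per group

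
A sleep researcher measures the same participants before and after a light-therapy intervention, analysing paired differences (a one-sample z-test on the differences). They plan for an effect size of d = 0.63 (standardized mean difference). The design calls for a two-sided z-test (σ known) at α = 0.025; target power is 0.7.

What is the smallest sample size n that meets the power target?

n = 20

Set Φ(δ − 2.241) = 0.7; then δ − 2.241 = Φ⁻¹(0.7) = 0.524, giving δ = 2.766.
(The Φ(−δ − z_{α/2}) term is vanishingly small for δ > 0 and is dropped in the standard sample-size formula.)
δ = d·√n ⇒ n = (δ/d)² = (2.766 / 0.63)² = 19.27.
Rounding up, n = 20.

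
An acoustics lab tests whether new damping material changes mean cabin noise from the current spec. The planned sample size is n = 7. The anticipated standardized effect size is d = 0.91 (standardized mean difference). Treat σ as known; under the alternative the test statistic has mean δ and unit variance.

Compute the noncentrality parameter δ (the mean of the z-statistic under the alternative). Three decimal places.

δ ≈ 2.408

δ = d·√n = 0.91 × √7 = 2.4076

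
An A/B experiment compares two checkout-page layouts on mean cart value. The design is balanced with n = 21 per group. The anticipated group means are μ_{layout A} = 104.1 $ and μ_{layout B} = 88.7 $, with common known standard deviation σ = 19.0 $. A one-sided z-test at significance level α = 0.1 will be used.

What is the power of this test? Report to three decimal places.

Standardized effect: d = |μ_{layout A} − μ_{layout B}| / σ = |104.1 − 88.7| / 19.0 = 0.8105
Noncentrality parameter: δ = d·√(n/2) = 0.8105 × √(21/2) = 2.6264
One-sided α = 0.1 → critical value z_{0.1} = 1.282.
Power = P(Z > 1.282 − δ) = Φ(1.345) = 0.9107.

Power ≈ 0.911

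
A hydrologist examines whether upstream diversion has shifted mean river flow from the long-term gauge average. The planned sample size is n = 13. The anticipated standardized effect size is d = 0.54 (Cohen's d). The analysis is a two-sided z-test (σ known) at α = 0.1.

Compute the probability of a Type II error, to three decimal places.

β ≈ 0.381

Noncentrality parameter: δ = d·√n = 0.54 × √13 = 1.9470
Critical value for a two-sided test at α = 0.1: z_{α/2} = 1.645.
Power = Φ(δ − 1.645) + Φ(−δ − 1.645) = Φ(0.302) + Φ(-3.592) = 0.6187 + 0.0002 = 0.6189.
Type II error: β = 1 − power = 1 − 0.6189 = 0.3811.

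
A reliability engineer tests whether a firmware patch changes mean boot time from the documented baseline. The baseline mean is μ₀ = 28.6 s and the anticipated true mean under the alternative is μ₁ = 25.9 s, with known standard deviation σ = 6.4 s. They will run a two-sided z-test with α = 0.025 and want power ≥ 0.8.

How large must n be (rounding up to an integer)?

Standardized effect: d = |μ₁ − μ₀| / σ = |25.9 − 28.6| / 6.4 = 0.4219
Set Φ(δ − 2.241) = 0.8; then δ − 2.241 = Φ⁻¹(0.8) = 0.842, giving δ = 3.083.
(For δ > 0 the lower-tail rejection region contributes negligibly to power, so the one-term inversion is standard.)
δ = d·√n ⇒ n = (δ/d)² = (3.083 / 0.4219)² = 53.41.
Round up to the next whole unit.

n = 54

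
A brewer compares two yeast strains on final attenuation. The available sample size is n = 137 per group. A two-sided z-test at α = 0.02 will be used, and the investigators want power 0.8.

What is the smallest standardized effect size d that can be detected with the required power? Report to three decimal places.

Required noncentrality: δ = z_{0.01} + z_{0.20} = 2.326 + 0.842 = 3.168.
(Lower-tail contribution to power is negligible for δ > 0.)
δ = d·√(n/2) ⇒ d = δ/√(n/2) = 3.168/√(137/2) = 0.3828.

d ≈ 0.383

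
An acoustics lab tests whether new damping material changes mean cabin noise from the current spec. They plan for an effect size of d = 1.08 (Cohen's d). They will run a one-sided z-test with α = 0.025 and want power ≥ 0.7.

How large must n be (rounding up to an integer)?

For power 0.7 need Φ(δ − z_{0.025}) = 0.7, so δ = z_{0.025} + z_{0.30} = 1.960 + 0.524 = 2.484.
δ = d·√n ⇒ n = (δ/d)² = (2.484 / 1.08)² = 5.29.
Round up to the next whole unit.

n = 6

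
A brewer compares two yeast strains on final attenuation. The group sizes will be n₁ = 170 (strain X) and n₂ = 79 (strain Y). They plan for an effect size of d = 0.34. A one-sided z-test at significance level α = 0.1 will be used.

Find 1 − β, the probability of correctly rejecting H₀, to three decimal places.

Power ≈ 0.888

Noncentrality parameter: δ = d / √(1/n₁ + 1/n₂) = 0.34 / √(1/170 + 1/79) = 2.4970
One-sided α = 0.1 → critical value z_{0.1} = 1.282.
Power = P(Z > 1.282 − δ) = Φ(1.215) = 0.8879.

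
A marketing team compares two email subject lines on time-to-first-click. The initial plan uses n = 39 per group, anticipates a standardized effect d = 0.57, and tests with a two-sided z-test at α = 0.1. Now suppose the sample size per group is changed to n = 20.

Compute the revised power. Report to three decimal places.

Power ≈ 0.563

With n = 20 per group: δ = d·√(n/2) = 0.57 × √(20/2) = 1.8025. Critical value z_{0.05} = 1.645.
Revised power = Φ(δ − 1.645) + Φ(−δ − 1.645) = Φ(0.158) + Φ(-3.447) = 0.5626 + 0.0003 = 0.5629.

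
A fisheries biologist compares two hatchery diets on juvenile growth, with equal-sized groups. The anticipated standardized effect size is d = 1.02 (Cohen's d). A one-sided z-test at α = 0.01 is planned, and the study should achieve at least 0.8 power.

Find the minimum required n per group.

n = 20 per group

Set Φ(δ − 2.326) = 0.8; then δ − 2.326 = Φ⁻¹(0.8) = 0.842, giving δ = 3.168.
δ = d·√(n/2) ⇒ n = 2(δ/d)² = 2 × (3.168 / 1.02)² = 19.29.
Rounding up, n = 20 per group.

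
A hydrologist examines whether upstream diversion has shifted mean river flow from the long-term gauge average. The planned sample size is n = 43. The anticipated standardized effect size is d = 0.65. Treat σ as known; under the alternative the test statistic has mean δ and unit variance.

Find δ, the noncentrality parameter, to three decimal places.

δ ≈ 4.262

The noncentrality parameter scales effect size by the design's sample-size factor: δ = d·√n = 0.65 × √43 = 4.2623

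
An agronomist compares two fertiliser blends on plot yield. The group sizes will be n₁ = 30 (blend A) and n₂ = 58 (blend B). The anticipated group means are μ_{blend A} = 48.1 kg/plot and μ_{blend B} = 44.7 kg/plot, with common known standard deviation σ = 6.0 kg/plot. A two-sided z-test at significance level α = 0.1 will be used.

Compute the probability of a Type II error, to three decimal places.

β ≈ 0.191

Standardized effect: d = |μ_{blend A} − μ_{blend B}| / σ = |48.1 − 44.7| / 6.0 = 0.5667
Noncentrality parameter: δ = d / √(1/n₁ + 1/n₂) = 0.5667 / √(1/30 + 1/58) = 2.5198
Critical value for a two-sided test at α = 0.1: z_{α/2} = 1.645.
Power = Φ(δ − 1.645) + Φ(−δ − 1.645) = Φ(0.875) + Φ(-4.165) = 0.8092 + 0.0000 = 0.8092.
Type II error: β = 1 − power = 1 − 0.8092 = 0.1908.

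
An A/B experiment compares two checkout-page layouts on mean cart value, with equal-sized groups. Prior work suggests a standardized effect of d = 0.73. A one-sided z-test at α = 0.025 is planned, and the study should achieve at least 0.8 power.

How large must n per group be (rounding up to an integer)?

Set Φ(δ − 1.960) = 0.8; then δ − 1.960 = Φ⁻¹(0.8) = 0.842, giving δ = 2.802.
δ = d·√(n/2) ⇒ n = 2(δ/d)² = 2 × (2.802 / 0.73)² = 29.46.
Round up to the next whole unit.

n = 30 per group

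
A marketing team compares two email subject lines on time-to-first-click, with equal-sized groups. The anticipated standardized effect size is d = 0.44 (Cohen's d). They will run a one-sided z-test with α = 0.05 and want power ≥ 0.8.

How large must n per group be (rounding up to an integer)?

n = 64 per group

For power 0.8 need Φ(δ − z_{0.05}) = 0.8, so δ = z_{0.05} + z_{0.20} = 1.645 + 0.842 = 2.486.
δ = d·√(n/2) ⇒ n = 2(δ/d)² = 2 × (2.486 / 0.44)² = 63.87.
Round up to the next whole unit.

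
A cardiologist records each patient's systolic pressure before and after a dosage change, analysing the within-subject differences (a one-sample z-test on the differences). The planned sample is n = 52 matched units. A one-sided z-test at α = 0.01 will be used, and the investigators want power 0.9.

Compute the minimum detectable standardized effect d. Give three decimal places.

d ≈ 0.500

Required noncentrality: δ = z_{0.01} + z_{0.10} = 2.326 + 1.282 = 3.608.
δ = d·√n ⇒ d = δ/√n = 3.608/√52 = 0.5003.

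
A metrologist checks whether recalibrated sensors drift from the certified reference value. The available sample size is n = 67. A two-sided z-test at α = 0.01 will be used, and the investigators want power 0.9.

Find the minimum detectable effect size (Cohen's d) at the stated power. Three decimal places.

d ≈ 0.471

Need Φ(δ − 2.576) = 0.9, so δ = 2.576 + 1.282 = 3.857.
(Lower-tail contribution to power is negligible for δ > 0.)
δ = d·√n ⇒ d = δ/√n = 3.857/√67 = 0.4713.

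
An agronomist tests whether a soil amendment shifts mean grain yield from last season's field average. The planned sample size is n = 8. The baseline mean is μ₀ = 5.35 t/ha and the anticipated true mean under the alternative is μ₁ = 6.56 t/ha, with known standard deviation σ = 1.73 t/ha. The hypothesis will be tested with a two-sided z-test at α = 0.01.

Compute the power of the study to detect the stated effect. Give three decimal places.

Power ≈ 0.275

Standardized effect: d = |μ₁ − μ₀| / σ = |6.56 − 5.35| / 1.73 = 0.6994
Noncentrality parameter: δ = d·√n = 0.6994 × √8 = 1.9783
Two-sided α = 0.01 → critical value z_{0.005} = 2.576.
Power = Φ(δ − 2.576) + Φ(−δ − 2.576) = Φ(-0.598) + Φ(-4.554) = 0.2751 + 0.0000 = 0.2751.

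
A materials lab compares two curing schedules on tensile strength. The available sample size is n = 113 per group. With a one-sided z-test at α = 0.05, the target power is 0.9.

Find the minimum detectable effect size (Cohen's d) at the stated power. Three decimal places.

Need Φ(δ − 1.645) = 0.9, so δ = 1.645 + 1.282 = 2.926.
δ = d·√(n/2) ⇒ d = δ/√(n/2) = 2.926/√(113/2) = 0.3893.

d ≈ 0.389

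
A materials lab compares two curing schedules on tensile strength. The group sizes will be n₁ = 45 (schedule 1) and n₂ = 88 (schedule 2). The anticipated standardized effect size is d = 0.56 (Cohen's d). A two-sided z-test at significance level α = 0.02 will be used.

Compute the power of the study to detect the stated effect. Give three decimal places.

Noncentrality parameter: δ = d / √(1/n₁ + 1/n₂) = 0.56 / √(1/45 + 1/88) = 3.0557
Two-sided α = 0.02 → critical value z_{0.01} = 2.326.
Power = Φ(δ − 2.326) + Φ(−δ − 2.326) = Φ(0.729) + Φ(-5.382) = 0.7671 + 0.0000 = 0.7671.

Power ≈ 0.767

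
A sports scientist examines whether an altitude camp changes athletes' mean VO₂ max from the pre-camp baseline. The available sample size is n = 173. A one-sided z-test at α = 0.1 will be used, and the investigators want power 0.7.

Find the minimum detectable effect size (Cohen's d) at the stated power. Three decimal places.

d ≈ 0.137

Need Φ(δ − 1.282) = 0.7, so δ = 1.282 + 0.524 = 1.806.
δ = d·√n ⇒ d = δ/√n = 1.806/√173 = 0.1373.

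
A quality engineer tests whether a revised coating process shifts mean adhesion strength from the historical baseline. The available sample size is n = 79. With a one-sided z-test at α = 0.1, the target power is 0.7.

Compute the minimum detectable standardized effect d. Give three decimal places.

d ≈ 0.203

Need Φ(δ − 1.282) = 0.7, so δ = 1.282 + 0.524 = 1.806.
δ = d·√n ⇒ d = δ/√n = 1.806/√79 = 0.2032.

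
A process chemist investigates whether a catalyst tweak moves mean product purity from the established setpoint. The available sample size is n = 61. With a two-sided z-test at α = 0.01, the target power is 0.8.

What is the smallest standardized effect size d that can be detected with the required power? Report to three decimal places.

Need Φ(δ − 2.576) = 0.8, so δ = 2.576 + 0.842 = 3.417.
(The second rejection-region term Φ(−δ − z_{α/2}) is negligible and dropped.)
δ = d·√n ⇒ d = δ/√n = 3.417/√61 = 0.4376.

d ≈ 0.438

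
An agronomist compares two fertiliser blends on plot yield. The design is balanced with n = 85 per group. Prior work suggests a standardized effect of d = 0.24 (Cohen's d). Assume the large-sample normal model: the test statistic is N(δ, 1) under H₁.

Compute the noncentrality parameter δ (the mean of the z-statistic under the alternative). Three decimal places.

δ = d·√(n/2) = 0.24 × √(85/2) = 1.5646

δ ≈ 1.565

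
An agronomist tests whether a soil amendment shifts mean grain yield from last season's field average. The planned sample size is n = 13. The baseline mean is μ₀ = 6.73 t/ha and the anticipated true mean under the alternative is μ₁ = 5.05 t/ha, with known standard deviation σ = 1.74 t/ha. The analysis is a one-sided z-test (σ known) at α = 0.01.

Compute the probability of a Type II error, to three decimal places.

β ≈ 0.124

Standardized effect: d = |μ₁ − μ₀| / σ = |5.05 − 6.73| / 1.74 = 0.9655
Noncentrality parameter: λ = d·√n = 0.9655 × √13 = 3.4812
One-sided α = 0.01 → critical value z_{0.01} = 2.326.
Power = Φ(λ − 2.326) = Φ(1.155) = 0.8759.
Type II error: β = 1 − power = 1 − 0.8759 = 0.1241.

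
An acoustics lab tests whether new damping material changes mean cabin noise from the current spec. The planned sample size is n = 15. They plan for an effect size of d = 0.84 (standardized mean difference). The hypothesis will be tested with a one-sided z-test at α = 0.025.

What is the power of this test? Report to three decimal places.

Noncentrality parameter: δ = d·√n = 0.84 × √15 = 3.2533
Critical value for a one-sided test at α = 0.025: z_α = 1.960.
Power = P(Z > 1.960 − δ) = Φ(1.293) = 0.9021.

Power ≈ 0.902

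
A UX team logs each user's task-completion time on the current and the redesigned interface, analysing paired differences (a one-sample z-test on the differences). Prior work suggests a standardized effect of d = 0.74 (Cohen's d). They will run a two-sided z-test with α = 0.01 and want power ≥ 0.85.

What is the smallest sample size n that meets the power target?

n = 24

For power 0.85 need Φ(δ − z_{0.005}) = 0.85, so δ = z_{0.005} + z_{0.15} = 2.576 + 1.036 = 3.612.
(The Φ(−δ − z_{α/2}) term is vanishingly small for δ > 0 and is dropped in the standard sample-size formula.)
δ = d·√n ⇒ n = (δ/d)² = (3.612 / 0.74)² = 23.83.
Rounding up, n = 24.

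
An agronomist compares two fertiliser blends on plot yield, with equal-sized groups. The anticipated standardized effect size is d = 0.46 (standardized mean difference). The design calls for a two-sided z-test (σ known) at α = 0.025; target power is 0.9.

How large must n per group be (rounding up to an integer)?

Set Φ(δ − 2.241) = 0.9; then δ − 2.241 = Φ⁻¹(0.9) = 1.282, giving δ = 3.523.
(The Φ(−δ − z_{α/2}) term is vanishingly small for δ > 0 and is dropped in the standard sample-size formula.)
δ = d·√(n/2) ⇒ n = 2(δ/d)² = 2 × (3.523 / 0.46)² = 117.31.
Round up to the next whole unit.

n = 118 per group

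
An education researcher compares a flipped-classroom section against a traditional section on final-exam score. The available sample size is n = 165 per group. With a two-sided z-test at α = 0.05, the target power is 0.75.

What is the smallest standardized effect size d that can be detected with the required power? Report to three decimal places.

Need Φ(δ − 1.960) = 0.75, so δ = 1.960 + 0.674 = 2.634.
(The second rejection-region term Φ(−δ − z_{α/2}) is negligible and dropped.)
δ = d·√(n/2) ⇒ d = δ/√(n/2) = 2.634/√(165/2) = 0.2900.

d ≈ 0.290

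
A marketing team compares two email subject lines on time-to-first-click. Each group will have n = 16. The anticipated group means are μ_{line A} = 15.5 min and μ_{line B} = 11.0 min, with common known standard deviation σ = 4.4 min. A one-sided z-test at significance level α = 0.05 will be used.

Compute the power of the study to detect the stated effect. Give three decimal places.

Power ≈ 0.894

Standardized effect: d = |μ_{line A} − μ_{line B}| / σ = |15.5 − 11.0| / 4.4 = 1.0227
Noncentrality parameter: δ = d·√(n/2) = 1.0227 × √(16/2) = 2.8927
Critical value for a one-sided test at α = 0.05: z_α = 1.645.
Power = P(Z > 1.645 − δ) = Φ(1.248) = 0.8940.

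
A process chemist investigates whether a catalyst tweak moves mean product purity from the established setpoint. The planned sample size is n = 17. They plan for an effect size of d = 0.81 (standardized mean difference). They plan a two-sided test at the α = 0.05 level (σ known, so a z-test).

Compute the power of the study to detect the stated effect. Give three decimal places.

Noncentrality parameter: δ = d·√n = 0.81 × √17 = 3.3397
Two-sided α = 0.05 → critical value z_{0.025} = 1.960.
Power = Φ(δ − 1.960) + Φ(−δ − 1.960) = Φ(1.380) + Φ(-5.300) = 0.9162 + 0.0000 = 0.9162.

Power ≈ 0.916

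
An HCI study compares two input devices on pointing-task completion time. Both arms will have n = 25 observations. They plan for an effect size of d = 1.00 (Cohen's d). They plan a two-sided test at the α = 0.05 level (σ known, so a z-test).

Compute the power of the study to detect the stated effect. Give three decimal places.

Noncentrality parameter: δ = d·√(n/2) = 1.00 × √(25/2) = 3.5355
Two-sided α = 0.05 → critical value z_{0.025} = 1.960.
Power = Φ(δ − 1.960) + Φ(−δ − 1.960) = Φ(1.576) + Φ(-5.495) = 0.9424 + 0.0000 = 0.9424.

Power ≈ 0.942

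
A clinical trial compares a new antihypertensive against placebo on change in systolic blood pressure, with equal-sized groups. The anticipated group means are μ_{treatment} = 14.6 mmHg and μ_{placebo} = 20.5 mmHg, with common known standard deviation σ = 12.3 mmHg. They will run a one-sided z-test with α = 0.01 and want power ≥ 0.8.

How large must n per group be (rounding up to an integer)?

Standardized effect: d = |μ_{treatment} − μ_{placebo}| / σ = |14.6 − 20.5| / 12.3 = 0.4797
Set Φ(δ − 2.326) = 0.8; then δ − 2.326 = Φ⁻¹(0.8) = 0.842, giving δ = 3.168.
δ = d·√(n/2) ⇒ n = 2(δ/d)² = 2 × (3.168 / 0.4797)² = 87.24.
Rounding up, n = 88 per group.

n = 88 per group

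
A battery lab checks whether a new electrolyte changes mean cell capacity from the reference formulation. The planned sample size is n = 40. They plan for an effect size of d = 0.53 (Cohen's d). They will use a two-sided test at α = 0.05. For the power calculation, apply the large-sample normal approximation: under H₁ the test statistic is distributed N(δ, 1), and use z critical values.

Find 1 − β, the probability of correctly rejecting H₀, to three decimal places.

Power ≈ 0.918

Noncentrality parameter: λ = d·√n = 0.53 × √40 = 3.3520
Critical value for a two-sided test at α = 0.05: z_{α/2} = 1.960.
Power = Φ(λ − 1.960) + Φ(−λ − 1.960) = Φ(1.392) + Φ(-5.312) = 0.9180 + 0.0000 = 0.9180.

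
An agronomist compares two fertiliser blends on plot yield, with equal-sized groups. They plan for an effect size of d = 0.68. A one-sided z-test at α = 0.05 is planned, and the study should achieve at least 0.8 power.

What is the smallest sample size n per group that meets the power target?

n = 27 per group

For power 0.8 need Φ(δ − z_{0.05}) = 0.8, so δ = z_{0.05} + z_{0.20} = 1.645 + 0.842 = 2.486.
δ = d·√(n/2) ⇒ n = 2(δ/d)² = 2 × (2.486 / 0.68)² = 26.74.
Round up to the next whole unit.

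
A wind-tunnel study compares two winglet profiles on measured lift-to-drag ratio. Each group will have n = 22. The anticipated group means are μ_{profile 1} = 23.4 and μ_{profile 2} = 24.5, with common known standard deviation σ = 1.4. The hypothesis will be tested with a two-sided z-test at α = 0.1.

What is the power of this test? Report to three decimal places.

Power ≈ 0.832

Standardized effect: d = |μ_{profile 1} − μ_{profile 2}| / σ = |23.4 − 24.5| / 1.4 = 0.7857
Noncentrality parameter: δ = d·√(n/2) = 0.7857 × √(22/2) = 2.6059
Critical value for a two-sided test at α = 0.1: z_{α/2} = 1.645.
Power = Φ(δ − 1.645) + Φ(−δ − 1.645) = Φ(0.961) + Φ(-4.251) = 0.8317 + 0.0000 = 0.8318.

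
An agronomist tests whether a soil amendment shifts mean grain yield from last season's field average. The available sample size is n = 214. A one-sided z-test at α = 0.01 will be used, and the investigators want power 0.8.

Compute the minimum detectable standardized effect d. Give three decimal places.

d ≈ 0.217

Need Φ(δ − 2.326) = 0.8, so δ = 2.326 + 0.842 = 3.168.
δ = d·√n ⇒ d = δ/√n = 3.168/√214 = 0.2166.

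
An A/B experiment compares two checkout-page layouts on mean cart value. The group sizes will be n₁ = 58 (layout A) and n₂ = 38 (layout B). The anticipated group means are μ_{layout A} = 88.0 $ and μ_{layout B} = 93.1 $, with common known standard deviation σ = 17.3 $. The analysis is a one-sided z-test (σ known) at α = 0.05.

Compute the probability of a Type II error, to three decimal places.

β ≈ 0.592

Standardized effect: d = |μ_{layout A} − μ_{layout B}| / σ = |88.0 − 93.1| / 17.3 = 0.2948
Noncentrality parameter: δ = d / √(1/n₁ + 1/n₂) = 0.2948 / √(1/58 + 1/38) = 1.4125
One-sided α = 0.05 → critical value z_{0.05} = 1.645.
Power = Φ(δ − 1.645) = Φ(-0.232) = 0.4081.
Type II error: β = 1 − power = 1 − 0.4081 = 0.5919.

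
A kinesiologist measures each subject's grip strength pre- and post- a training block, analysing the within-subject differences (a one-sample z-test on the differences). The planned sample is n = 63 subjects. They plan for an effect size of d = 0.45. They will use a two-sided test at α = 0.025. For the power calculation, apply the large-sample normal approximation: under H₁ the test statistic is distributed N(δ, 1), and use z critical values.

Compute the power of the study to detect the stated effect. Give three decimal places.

Noncentrality parameter: δ = d·√n = 0.45 × √63 = 3.5718
Critical value for a two-sided test at α = 0.025: z_{α/2} = 2.241.
Power = Φ(δ − 2.241) + Φ(−δ − 2.241) = Φ(1.330) + Φ(-5.813) = 0.9083 + 0.0000 = 0.9083.

Power ≈ 0.908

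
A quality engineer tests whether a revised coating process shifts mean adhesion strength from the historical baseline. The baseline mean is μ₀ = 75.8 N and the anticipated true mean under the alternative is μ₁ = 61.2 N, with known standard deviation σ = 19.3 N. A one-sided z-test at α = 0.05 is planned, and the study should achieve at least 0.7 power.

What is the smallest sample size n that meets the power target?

n = 9

Standardized effect: d = |μ₁ − μ₀| / σ = |61.2 − 75.8| / 19.3 = 0.7565
For power 0.7 need Φ(δ − z_{0.05}) = 0.7, so δ = z_{0.05} + z_{0.30} = 1.645 + 0.524 = 2.169.
δ = d·√n ⇒ n = (δ/d)² = (2.169 / 0.7565)² = 8.22.
Rounding up, n = 9.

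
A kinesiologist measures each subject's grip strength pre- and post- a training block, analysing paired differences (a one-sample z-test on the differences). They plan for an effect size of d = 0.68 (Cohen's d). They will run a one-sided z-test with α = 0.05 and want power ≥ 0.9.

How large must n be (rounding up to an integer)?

Set Φ(δ − 1.645) = 0.9; then δ − 1.645 = Φ⁻¹(0.9) = 1.282, giving δ = 2.926.
δ = d·√n ⇒ n = (δ/d)² = (2.926 / 0.68)² = 18.52.
Round up to the next whole unit.

n = 19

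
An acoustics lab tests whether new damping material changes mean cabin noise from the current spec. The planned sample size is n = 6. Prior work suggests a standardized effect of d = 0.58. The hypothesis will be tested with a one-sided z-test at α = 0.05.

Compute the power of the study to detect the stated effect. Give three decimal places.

Noncentrality parameter: δ = d·√n = 0.58 × √6 = 1.4207
Critical value for a one-sided test at α = 0.05: z_α = 1.645.
Power = P(Z > 1.645 − δ) = Φ(-0.224) = 0.4113.

Power ≈ 0.411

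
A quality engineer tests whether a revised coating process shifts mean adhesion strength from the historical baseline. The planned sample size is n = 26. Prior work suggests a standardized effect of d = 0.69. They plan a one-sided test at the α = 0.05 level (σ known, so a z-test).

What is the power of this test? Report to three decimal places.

Power ≈ 0.969

Noncentrality parameter: δ = d·√n = 0.69 × √26 = 3.5183
One-sided α = 0.05 → critical value z_{0.05} = 1.645.
Power = P(Z > 1.645 − δ) = Φ(1.873) = 0.9695.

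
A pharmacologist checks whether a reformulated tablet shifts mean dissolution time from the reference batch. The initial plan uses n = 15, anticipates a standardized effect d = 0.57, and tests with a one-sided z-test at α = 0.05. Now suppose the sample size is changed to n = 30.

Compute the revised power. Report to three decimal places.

Power ≈ 0.930

With n = 30: δ = d·√n = 0.57 × √30 = 3.1220. Critical value z_{0.05} = 1.645.
Revised power = Φ(δ − 1.645) = Φ(1.477) = 0.9302.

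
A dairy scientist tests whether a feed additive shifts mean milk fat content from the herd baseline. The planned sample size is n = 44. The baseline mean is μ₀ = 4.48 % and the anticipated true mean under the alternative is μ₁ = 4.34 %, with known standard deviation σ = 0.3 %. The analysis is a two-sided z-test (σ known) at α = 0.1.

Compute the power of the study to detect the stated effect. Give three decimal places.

Standardized effect: d = |μ₁ − μ₀| / σ = |4.34 − 4.48| / 0.3 = 0.4667
Noncentrality parameter: δ = d·√n = 0.4667 × √44 = 3.0955
Two-sided α = 0.1 → critical value z_{0.05} = 1.645.
Power = Φ(δ − 1.645) + Φ(−δ − 1.645) = Φ(1.451) + Φ(-4.740) = 0.9266 + 0.0000 = 0.9266.

Power ≈ 0.927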